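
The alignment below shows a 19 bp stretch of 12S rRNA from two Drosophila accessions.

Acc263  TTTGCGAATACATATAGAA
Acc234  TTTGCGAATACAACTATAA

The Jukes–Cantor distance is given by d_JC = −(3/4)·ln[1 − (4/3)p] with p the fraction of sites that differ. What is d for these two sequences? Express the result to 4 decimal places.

The sequences differ at positions 13 (T/A), 14 (A/C), 17 (G/T).
p = 3/19 = 0.157895.
d = −0.75 · ln(1 − (4/3)·0.157895) = −0.75 · ln(0.789473) = −0.75 · (-0.236390) = 0.1773.

0.1773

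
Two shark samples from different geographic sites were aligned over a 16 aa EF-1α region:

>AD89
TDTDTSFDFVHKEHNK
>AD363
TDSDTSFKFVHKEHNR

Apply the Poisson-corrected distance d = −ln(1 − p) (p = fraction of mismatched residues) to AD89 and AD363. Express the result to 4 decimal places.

Mismatches occur at site 3 (T/S), site 8 (D/K), site 16 (K/R).
p = 3/16 = 0.187500.
d = −ln(1 − 0.187500) = −ln(0.812500) = 0.2076.

0.2076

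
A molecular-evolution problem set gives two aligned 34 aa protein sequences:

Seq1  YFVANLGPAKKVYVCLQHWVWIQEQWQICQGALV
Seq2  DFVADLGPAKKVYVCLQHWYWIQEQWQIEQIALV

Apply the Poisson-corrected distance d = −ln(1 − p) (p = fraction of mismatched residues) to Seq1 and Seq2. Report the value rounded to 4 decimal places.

0.1591

The sequences differ at positions 1 (Y/D), 5 (N/D), 20 (V/Y), 29 (C/E), 31 (G/I).
p = 5/34 = 0.147059.
d = −ln(1 − 0.147059) = −ln(0.852941) = 0.1591.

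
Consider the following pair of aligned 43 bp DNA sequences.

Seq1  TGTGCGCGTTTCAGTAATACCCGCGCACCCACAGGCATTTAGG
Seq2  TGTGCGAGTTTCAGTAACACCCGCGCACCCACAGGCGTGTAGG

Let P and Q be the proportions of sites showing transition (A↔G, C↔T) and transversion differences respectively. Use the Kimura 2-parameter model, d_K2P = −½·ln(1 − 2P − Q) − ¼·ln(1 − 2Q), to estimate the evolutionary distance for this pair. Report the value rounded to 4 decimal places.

0.0996

Differing sites — 7:C/A (Tv); 18:T/C (Ti); 37:A/G (Ti); 39:T/G (Tv).
Of the 4 differences, 2 transitions and 2 transversions over 43 sites: P = 2/43 = 0.046512, Q = 2/43 = 0.046512.
d = −0.5·ln(0.860464) − 0.25·ln(0.906976) = −0.5·(-0.150284) − 0.25·(-0.097639) = 0.0996.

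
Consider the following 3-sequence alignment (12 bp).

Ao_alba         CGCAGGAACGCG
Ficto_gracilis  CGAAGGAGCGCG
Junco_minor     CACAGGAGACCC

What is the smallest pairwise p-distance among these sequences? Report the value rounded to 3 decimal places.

0.167

Pairwise Hamming distances:
  Ao_alba vs Ficto_gracilis: 2
  Ao_alba vs Junco_minor: 5
  Ficto_gracilis vs Junco_minor: 5
The smallest is 2 mismatches, between Ao_alba and Ficto_gracilis; p = 2/12 = 0.167.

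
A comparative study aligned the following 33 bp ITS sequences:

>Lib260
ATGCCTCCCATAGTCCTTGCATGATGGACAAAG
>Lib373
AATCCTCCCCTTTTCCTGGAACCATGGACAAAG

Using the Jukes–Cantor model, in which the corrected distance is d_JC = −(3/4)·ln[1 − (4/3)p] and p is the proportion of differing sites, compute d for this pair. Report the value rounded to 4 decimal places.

The sequences differ at positions 2 (T/A), 3 (G/T), 10 (A/C), 12 (A/T), 13 (G/T), 18 (T/G), 20 (C/A), 22 (T/C), 23 (G/C).
p = 9/33 = 0.272727.
d = −0.75 · ln(1 − (4/3)·0.272727) = −0.75 · ln(0.636364) = −0.75 · (-0.451985) = 0.3390.

0.3390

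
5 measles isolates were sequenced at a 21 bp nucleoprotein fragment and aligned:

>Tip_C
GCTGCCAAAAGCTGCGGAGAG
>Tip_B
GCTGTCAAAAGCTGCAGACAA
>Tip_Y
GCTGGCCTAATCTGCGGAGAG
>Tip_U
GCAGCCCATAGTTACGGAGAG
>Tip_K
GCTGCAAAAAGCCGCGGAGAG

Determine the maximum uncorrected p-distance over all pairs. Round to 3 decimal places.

Pairwise Hamming distances:
  Tip_C vs Tip_B: 4
  Tip_C vs Tip_Y: 4
  Tip_C vs Tip_U: 5
  Tip_C vs Tip_K: 2
  Tip_B vs Tip_Y: 7
  Tip_B vs Tip_U: 9
  Tip_B vs Tip_K: 6
  Tip_Y vs Tip_U: 7
  Tip_Y vs Tip_K: 6
  Tip_U vs Tip_K: 7
The largest is 9 mismatches, between Tip_B and Tip_U; p = 9/21 = 0.429.

0.429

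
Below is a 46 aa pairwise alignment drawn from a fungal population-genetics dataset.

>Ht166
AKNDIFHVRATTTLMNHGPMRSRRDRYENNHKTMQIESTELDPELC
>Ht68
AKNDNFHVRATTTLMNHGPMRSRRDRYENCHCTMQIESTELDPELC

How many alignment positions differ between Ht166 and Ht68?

The sequences differ at positions 5 (I/N), 30 (N/C), 32 (K/C).
That gives 3 mismatches out of 46 aligned sites, so the Hamming distance is 3.

3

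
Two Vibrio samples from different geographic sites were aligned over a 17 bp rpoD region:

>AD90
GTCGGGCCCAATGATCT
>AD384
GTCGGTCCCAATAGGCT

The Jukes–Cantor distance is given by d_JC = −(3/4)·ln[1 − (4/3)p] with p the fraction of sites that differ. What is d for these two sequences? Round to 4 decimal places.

Differing sites — 6:G/T; 13:G/A; 14:A/G; 15:T/G.
p = 4/17 = 0.235294.
d = −0.75 · ln(1 − (4/3)·0.235294) = −0.75 · ln(0.686275) = −0.75 · (-0.376477) = 0.2824.

0.2824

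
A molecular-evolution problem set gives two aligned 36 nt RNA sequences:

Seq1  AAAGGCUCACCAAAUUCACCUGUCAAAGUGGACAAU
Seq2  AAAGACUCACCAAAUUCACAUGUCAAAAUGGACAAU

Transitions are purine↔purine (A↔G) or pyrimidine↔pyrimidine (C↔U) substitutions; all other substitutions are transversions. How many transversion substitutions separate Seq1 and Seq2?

1

Differing sites — 5:G/A (Ti); 20:C/A (Tv); 28:G/A (Ti).
Of the 3 differences, 2 transitions and 1 transversion, so the answer is 1.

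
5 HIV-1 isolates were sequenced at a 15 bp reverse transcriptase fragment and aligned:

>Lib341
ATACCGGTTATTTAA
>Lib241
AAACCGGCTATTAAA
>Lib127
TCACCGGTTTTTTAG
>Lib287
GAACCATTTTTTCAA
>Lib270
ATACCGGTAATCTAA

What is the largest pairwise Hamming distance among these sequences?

8

Pairwise Hamming distances:
  Lib341 vs Lib241: 3
  Lib341 vs Lib127: 4
  Lib341 vs Lib287: 6
  Lib341 vs Lib270: 2
  Lib241 vs Lib127: 6
  Lib241 vs Lib287: 6
  Lib241 vs Lib270: 5
  Lib127 vs Lib287: 6
  Lib127 vs Lib270: 6
  Lib287 vs Lib270: 8
The largest is 8, between Lib287 and Lib270.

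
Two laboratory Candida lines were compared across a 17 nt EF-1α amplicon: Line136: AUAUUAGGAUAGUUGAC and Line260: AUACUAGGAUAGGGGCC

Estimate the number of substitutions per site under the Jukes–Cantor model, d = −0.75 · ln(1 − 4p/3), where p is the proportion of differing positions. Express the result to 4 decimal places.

The sequences differ at positions 4 (U/C), 13 (U/G), 14 (U/G), 16 (A/C).
p = 4/17 = 0.235294.
d = −0.75 · ln(1 − (4/3)·0.235294) = −0.75 · ln(0.686275) = −0.75 · (-0.376477) = 0.2824.

0.2824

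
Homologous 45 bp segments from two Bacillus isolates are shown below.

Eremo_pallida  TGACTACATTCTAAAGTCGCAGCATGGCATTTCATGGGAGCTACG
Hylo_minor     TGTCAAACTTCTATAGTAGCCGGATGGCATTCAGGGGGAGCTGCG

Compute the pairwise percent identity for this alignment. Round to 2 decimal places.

71.11%

Mismatches occur at site 3 (A↔T), site 5 (T↔A), site 7 (C↔A), site 8 (A↔C), site 14 (A↔T), site 18 (C↔A), site 21 (A↔C), site 23 (C↔G), site 32 (T↔C), site 33 (C↔A), site 34 (A↔G), site 35 (T↔G), site 43 (A↔G).
32 of the 45 sites match, so the percent identity is 32/45 × 100 = 71.11%.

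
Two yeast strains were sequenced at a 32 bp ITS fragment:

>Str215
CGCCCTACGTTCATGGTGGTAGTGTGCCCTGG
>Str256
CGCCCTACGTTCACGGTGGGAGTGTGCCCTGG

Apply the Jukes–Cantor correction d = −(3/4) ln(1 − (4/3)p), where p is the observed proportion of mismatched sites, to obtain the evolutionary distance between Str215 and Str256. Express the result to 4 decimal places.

Differing sites — 14:T/C; 20:T/G.
p = 2/32 = 0.062500.
d = −0.75 · ln(1 − (4/3)·0.062500) = −0.75 · ln(0.916667) = −0.75 · (-0.087011) = 0.0653.

0.0653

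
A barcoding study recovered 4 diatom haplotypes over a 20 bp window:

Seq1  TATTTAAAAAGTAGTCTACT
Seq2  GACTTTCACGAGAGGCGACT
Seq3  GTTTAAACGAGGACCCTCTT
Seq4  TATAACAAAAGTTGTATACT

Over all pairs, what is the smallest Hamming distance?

Pairwise Hamming distances:
  Seq1 vs Seq2: 10
  Seq1 vs Seq3: 10
  Seq1 vs Seq4: 5
  Seq2 vs Seq3: 14
  Seq2 vs Seq4: 14
  Seq3 vs Seq4: 13
The smallest is 5, between Seq1 and Seq4.

5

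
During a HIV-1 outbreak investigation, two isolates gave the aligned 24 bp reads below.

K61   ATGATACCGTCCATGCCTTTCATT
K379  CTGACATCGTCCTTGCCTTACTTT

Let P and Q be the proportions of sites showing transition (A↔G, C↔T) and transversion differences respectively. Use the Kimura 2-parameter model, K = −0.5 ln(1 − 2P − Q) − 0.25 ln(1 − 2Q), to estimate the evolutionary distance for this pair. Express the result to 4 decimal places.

Mismatches occur at site 1 (A/C, transversion), site 5 (T/C, transition), site 7 (C/T, transition), site 13 (A/T, transversion), site 20 (T/A, transversion), site 22 (A/T, transversion).
Of the 6 differences, 2 transitions and 4 transversions over 24 sites: P = 2/24 = 0.083333, Q = 4/24 = 0.166667.
d = −0.5·ln(0.666667) − 0.25·ln(0.666666) = −0.5·(-0.405465) − 0.25·(-0.405466) = 0.3041.

0.3041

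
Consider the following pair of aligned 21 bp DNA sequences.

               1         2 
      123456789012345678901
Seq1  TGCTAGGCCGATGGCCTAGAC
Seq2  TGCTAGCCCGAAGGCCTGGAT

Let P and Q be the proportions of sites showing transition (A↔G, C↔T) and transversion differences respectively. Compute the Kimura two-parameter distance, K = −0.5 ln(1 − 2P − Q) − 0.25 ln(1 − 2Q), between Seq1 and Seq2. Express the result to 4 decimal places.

Differing sites — 7:G/C (Tv); 12:T/A (Tv); 18:A/G (Ti); 21:C/T (Ti).
Of the 4 differences, 2 transitions and 2 transversions over 21 sites: P = 2/21 = 0.095238, Q = 2/21 = 0.095238.
d = −0.5·ln(0.714286) − 0.25·ln(0.809524) = −0.5·(-0.336472) − 0.25·(-0.211309) = 0.2211.

0.2211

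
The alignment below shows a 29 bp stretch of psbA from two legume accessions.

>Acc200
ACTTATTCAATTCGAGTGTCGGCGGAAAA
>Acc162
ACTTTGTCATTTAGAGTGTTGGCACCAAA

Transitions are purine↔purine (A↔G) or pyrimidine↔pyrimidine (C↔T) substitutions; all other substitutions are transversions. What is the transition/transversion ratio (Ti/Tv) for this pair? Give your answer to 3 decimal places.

Mismatches occur at site 5 (A→T, transversion), site 6 (T→G, transversion), site 10 (A→T, transversion), site 13 (C→A, transversion), site 20 (C→T, transition), site 24 (G→A, transition), site 25 (G→C, transversion), site 26 (A→C, transversion).
Of the 8 differences, 2 transitions and 6 transversions, so Ti/Tv = 2/6 = 0.333.

0.333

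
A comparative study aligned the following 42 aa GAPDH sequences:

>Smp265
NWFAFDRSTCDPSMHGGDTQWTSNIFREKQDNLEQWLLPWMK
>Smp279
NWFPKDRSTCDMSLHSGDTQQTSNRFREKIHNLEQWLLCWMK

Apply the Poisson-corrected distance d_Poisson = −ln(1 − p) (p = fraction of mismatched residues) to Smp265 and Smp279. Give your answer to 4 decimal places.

Differing sites — 4:A/P; 5:F/K; 12:P/M; 14:M/L; 16:G/S; 21:W/Q; 25:I/R; 30:Q/I; 31:D/H; 39:P/C.
p = 10/42 = 0.238095.
d = −ln(1 − 0.238095) = −ln(0.761905) = 0.2719.

0.2719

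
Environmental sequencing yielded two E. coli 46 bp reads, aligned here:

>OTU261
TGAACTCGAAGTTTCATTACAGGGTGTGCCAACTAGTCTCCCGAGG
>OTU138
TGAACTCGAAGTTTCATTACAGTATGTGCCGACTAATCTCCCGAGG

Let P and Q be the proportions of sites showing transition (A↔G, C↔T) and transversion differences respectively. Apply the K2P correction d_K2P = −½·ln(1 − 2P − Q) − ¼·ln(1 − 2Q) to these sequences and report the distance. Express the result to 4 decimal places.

The sequences differ at positions 23 (G/T, transversion), 24 (G/A, transition), 31 (A/G, transition), 36 (G/A, transition).
Of the 4 differences, 3 transitions and 1 transversion over 46 sites: P = 3/46 = 0.065217, Q = 1/46 = 0.021739.
d = −0.5·ln(0.847827) − 0.25·ln(0.956522) = −0.5·(-0.165079) − 0.25·(-0.044451) = 0.0937.

0.0937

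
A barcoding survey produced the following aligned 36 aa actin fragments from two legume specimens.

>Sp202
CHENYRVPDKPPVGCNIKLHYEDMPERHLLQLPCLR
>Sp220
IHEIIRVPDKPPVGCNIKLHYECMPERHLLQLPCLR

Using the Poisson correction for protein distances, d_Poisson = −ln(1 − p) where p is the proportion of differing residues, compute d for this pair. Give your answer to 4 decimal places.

0.1178

Differing sites — 1:C/I; 4:N/I; 5:Y/I; 23:D/C.
p = 4/36 = 0.111111.
d = −ln(1 − 0.111111) = −ln(0.888889) = 0.1178.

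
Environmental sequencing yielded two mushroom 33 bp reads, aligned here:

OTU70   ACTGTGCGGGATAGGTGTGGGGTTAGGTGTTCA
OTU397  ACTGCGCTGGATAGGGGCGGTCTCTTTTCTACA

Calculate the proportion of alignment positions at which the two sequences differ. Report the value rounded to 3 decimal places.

Mismatches occur at site 5 (T/C), site 8 (G/T), site 16 (T/G), site 18 (T/C), site 21 (G/T), site 22 (G/C), site 24 (T/C), site 25 (A/T), site 26 (G/T), site 27 (G/T), site 29 (G/C), site 31 (T/A).
There are 12 differences over 33 sites, so p = 12/33 = 0.364.

0.364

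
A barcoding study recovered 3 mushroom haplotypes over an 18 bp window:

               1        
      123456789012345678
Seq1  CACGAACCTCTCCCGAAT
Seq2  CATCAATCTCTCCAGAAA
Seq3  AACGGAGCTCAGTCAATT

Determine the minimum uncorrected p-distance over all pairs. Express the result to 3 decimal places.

Pairwise Hamming distances:
  Seq1 vs Seq2: 5
  Seq1 vs Seq3: 8
  Seq2 vs Seq3: 12
The smallest is 5 mismatches, between Seq1 and Seq2; p = 5/18 = 0.278.

0.278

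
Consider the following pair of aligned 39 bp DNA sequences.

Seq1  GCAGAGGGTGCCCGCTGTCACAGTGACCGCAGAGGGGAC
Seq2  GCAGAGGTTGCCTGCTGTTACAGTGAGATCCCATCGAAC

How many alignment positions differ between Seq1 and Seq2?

11

Mismatches occur at site 8 (G/T), site 13 (C/T), site 19 (C/T), site 27 (C/G), site 28 (C/A), site 29 (G/T), site 31 (A/C), site 32 (G/C), site 34 (G/T), site 35 (G/C), site 37 (G/A).
That gives 11 mismatches out of 39 aligned sites, so the Hamming distance is 11.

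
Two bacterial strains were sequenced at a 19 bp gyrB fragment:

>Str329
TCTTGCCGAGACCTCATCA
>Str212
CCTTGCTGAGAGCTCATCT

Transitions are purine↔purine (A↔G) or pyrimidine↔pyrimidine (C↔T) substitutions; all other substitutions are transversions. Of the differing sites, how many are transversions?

The sequences differ at positions 1 (T/C, transition), 7 (C/T, transition), 12 (C/G, transversion), 19 (A/T, transversion).
Of the 4 differences, 2 transitions and 2 transversions, so the answer is 2.

2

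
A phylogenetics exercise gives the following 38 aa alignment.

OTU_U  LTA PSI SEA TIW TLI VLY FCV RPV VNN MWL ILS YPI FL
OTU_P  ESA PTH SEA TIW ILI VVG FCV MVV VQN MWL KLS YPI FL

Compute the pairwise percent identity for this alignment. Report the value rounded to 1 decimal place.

71.1%

Differing sites — 1:L/E; 2:T/S; 5:S/T; 6:I/H; 13:T/I; 17:L/V; 18:Y/G; 22:R/M; 23:P/V; 26:N/Q; 31:I/K.
27 of the 38 sites match, so the percent identity is 27/38 × 100 = 71.1%.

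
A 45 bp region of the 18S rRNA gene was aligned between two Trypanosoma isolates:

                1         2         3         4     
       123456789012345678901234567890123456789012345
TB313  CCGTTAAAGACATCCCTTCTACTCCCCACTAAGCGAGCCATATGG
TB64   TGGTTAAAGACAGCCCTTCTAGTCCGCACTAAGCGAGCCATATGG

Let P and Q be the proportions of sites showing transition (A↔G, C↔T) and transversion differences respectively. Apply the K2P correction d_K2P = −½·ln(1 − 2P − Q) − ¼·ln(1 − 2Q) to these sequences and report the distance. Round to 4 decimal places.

The sequences differ at positions 1 (C/T, transition), 2 (C/G, transversion), 13 (T/G, transversion), 22 (C/G, transversion), 26 (C/G, transversion).
Of the 5 differences, 1 transition and 4 transversions over 45 sites: P = 1/45 = 0.022222, Q = 4/45 = 0.088889.
d = −0.5·ln(0.866667) − 0.25·ln(0.822222) = −0.5·(-0.143100) − 0.25·(-0.195745) = 0.1205.

0.1205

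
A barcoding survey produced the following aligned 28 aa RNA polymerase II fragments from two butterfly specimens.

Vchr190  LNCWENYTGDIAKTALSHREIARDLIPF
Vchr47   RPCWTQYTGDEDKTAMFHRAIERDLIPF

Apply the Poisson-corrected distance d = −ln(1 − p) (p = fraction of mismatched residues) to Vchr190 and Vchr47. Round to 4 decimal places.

Differing sites — 1:L/R; 2:N/P; 5:E/T; 6:N/Q; 11:I/E; 12:A/D; 16:L/M; 17:S/F; 20:E/A; 22:A/E.
p = 10/28 = 0.357143.
d = −ln(1 − 0.357143) = −ln(0.642857) = 0.4418.

0.4418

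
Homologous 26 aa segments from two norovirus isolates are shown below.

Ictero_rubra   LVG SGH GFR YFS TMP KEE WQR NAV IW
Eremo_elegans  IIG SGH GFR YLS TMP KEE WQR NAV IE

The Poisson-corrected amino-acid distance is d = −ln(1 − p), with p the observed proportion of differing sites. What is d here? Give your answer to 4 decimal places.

0.1671

Differing sites — 1:L/I; 2:V/I; 11:F/L; 26:W/E.
p = 4/26 = 0.153846.
d = −ln(1 − 0.153846) = −ln(0.846154) = 0.1671.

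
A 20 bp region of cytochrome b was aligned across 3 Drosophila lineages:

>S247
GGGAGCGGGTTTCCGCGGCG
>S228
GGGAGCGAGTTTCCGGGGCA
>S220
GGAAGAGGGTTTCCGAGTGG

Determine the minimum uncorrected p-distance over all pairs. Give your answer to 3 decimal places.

Pairwise Hamming distances:
  S247 vs S228: 3
  S247 vs S220: 5
  S228 vs S220: 7
The smallest is 3 mismatches, between S247 and S228; p = 3/20 = 0.150.

0.150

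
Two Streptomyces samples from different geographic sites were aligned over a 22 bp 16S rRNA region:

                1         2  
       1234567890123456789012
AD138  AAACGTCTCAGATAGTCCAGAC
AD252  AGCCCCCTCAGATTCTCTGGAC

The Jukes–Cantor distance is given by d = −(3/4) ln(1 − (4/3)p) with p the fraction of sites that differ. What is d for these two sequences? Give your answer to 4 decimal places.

Differing sites — 2:A/G; 3:A/C; 5:G/C; 6:T/C; 14:A/T; 15:G/C; 18:C/T; 19:A/G.
p = 8/22 = 0.363636.
d = −0.75 · ln(1 − (4/3)·0.363636) = −0.75 · ln(0.515152) = −0.75 · (-0.663293) = 0.4975.

0.4975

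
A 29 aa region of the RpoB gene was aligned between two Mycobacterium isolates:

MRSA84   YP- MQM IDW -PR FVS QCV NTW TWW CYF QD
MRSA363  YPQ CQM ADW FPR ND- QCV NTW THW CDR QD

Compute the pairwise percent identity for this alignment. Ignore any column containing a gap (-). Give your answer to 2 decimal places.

73.08%

Excluding the 3 gap columns leaves 26 comparable sites.
The sequences differ at positions 4 (M/C), 7 (I/A), 13 (F/N), 14 (V/D), 23 (W/H), 26 (Y/D), 27 (F/R).
19 of the 26 comparable sites match, so the percent identity is 19/26 × 100 = 73.08%.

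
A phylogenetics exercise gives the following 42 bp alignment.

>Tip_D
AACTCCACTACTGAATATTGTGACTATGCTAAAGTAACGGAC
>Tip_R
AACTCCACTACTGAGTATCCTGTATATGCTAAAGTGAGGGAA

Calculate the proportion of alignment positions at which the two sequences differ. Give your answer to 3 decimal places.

0.190

Mismatches occur at site 15 (A/G), site 19 (T/C), site 20 (G/C), site 23 (A/T), site 24 (C/A), site 36 (A/G), site 38 (C/G), site 42 (C/A).
There are 8 differences over 42 sites, so p = 8/42 = 0.190.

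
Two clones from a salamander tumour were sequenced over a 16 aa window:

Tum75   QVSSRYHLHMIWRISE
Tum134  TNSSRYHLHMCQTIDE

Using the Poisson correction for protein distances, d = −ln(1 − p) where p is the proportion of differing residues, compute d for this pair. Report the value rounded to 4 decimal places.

Differing sites — 1:Q/T; 2:V/N; 11:I/C; 12:W/Q; 13:R/T; 15:S/D.
p = 6/16 = 0.375000.
d = −ln(1 − 0.375000) = −ln(0.625000) = 0.4700.

0.4700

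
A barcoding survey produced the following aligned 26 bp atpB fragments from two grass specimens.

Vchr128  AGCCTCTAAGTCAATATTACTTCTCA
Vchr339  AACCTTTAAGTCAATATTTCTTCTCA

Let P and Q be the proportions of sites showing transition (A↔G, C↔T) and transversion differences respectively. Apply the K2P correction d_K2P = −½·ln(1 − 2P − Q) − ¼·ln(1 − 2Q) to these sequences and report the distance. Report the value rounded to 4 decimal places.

The sequences differ at positions 2 (G/A, transition), 6 (C/T, transition), 19 (A/T, transversion).
Of the 3 differences, 2 transitions and 1 transversion over 26 sites: P = 2/26 = 0.076923, Q = 1/26 = 0.038462.
d = −0.5·ln(0.807692) − 0.25·ln(0.923076) = −0.5·(-0.213574) − 0.25·(-0.080044) = 0.1268.

0.1268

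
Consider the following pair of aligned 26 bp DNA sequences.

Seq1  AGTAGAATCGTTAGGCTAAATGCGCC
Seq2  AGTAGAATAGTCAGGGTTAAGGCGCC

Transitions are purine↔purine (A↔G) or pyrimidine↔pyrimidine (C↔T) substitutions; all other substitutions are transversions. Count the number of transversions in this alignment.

4

The sequences differ at positions 9 (C/A, transversion), 12 (T/C, transition), 16 (C/G, transversion), 18 (A/T, transversion), 21 (T/G, transversion).
Of the 5 differences, 1 transition and 4 transversions, so the answer is 4.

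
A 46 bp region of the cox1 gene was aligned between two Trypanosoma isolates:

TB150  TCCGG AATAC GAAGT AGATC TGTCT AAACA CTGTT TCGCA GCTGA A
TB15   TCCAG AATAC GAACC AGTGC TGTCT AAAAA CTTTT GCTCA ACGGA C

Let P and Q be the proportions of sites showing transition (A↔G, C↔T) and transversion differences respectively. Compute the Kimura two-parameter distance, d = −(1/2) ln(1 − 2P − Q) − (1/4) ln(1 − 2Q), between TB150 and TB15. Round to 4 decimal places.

Mismatches occur at site 4 (G↔A, transition), site 14 (G↔C, transversion), site 15 (T↔C, transition), site 18 (A↔T, transversion), site 19 (T↔G, transversion), site 29 (C↔A, transversion), site 33 (G↔T, transversion), site 36 (T↔G, transversion), site 38 (G↔T, transversion), site 41 (G↔A, transition), site 43 (T↔G, transversion), site 46 (A↔C, transversion).
Of the 12 differences, 3 transitions and 9 transversions over 46 sites: P = 3/46 = 0.065217, Q = 9/46 = 0.195652.
d = −0.5·ln(0.673914) − 0.25·ln(0.608696) = −0.5·(-0.394653) − 0.25·(-0.496436) = 0.3214.

0.3214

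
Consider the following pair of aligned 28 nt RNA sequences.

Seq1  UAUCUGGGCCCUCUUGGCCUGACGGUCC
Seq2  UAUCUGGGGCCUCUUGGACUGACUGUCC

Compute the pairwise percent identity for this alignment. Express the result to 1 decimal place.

89.3%

The sequences differ at positions 9 (C/G), 18 (C/A), 24 (G/U).
25 of the 28 sites match, so the percent identity is 25/28 × 100 = 89.3%.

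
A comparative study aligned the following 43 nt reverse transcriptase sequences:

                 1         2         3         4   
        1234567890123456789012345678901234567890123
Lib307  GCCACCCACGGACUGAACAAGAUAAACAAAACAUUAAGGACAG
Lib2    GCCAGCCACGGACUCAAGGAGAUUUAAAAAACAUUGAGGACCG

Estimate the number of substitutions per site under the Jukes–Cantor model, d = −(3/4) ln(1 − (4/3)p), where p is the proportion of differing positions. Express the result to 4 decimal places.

0.2454

Mismatches occur at site 5 (C→G), site 15 (G→C), site 18 (C→G), site 19 (A→G), site 24 (A→U), site 25 (A→U), site 27 (C→A), site 36 (A→G), site 42 (A→C).
p = 9/43 = 0.209302.
d = −0.75 · ln(1 − (4/3)·0.209302) = −0.75 · ln(0.720931) = −0.75 · (-0.327212) = 0.2454.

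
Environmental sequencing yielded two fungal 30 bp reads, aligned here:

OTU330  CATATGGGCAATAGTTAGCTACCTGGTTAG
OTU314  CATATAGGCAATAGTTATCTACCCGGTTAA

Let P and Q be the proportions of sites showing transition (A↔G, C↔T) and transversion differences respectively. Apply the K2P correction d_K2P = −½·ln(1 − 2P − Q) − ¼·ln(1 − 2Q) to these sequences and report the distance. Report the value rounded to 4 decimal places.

Mismatches occur at site 6 (G/A, transition), site 18 (G/T, transversion), site 24 (T/C, transition), site 30 (G/A, transition).
Of the 4 differences, 3 transitions and 1 transversion over 30 sites: P = 3/30 = 0.100000, Q = 1/30 = 0.033333.
d = −0.5·ln(0.766667) − 0.25·ln(0.933334) = −0.5·(-0.265703) − 0.25·(-0.068992) = 0.1501.

0.1501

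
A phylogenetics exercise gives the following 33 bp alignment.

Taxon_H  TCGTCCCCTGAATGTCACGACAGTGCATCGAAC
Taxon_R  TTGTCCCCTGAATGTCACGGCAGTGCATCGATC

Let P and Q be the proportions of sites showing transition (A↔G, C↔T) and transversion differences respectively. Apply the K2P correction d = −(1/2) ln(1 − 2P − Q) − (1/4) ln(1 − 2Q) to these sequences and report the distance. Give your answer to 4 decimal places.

0.0978

Differing sites — 2:C/T (Ti); 20:A/G (Ti); 32:A/T (Tv).
Of the 3 differences, 2 transitions and 1 transversion over 33 sites: P = 2/33 = 0.060606, Q = 1/33 = 0.030303.
d = −0.5·ln(0.848485) − 0.25·ln(0.939394) = −0.5·(-0.164303) − 0.25·(-0.062520) = 0.0978.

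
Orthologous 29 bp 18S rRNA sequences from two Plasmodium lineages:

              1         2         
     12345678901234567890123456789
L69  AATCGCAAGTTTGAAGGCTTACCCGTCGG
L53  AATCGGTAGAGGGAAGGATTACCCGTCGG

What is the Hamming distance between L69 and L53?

Mismatches occur at site 6 (C→G), site 7 (A→T), site 10 (T→A), site 11 (T→G), site 12 (T→G), site 18 (C→A).
That gives 6 mismatches out of 29 aligned sites, so the Hamming distance is 6.

6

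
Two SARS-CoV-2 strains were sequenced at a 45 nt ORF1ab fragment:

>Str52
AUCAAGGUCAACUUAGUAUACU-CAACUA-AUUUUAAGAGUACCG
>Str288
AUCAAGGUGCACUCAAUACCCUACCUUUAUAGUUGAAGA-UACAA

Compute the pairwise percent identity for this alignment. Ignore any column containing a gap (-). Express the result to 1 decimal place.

69.0%

Excluding the 3 gap columns leaves 42 comparable sites.
Mismatches occur at site 9 (C↔G), site 10 (A↔C), site 14 (U↔C), site 16 (G↔A), site 19 (U↔C), site 20 (A↔C), site 25 (A↔C), site 26 (A↔U), site 27 (C↔U), site 32 (U↔G), site 35 (U↔G), site 44 (C↔A), site 45 (G↔A).
29 of the 42 comparable sites match, so the percent identity is 29/42 × 100 = 69.0%.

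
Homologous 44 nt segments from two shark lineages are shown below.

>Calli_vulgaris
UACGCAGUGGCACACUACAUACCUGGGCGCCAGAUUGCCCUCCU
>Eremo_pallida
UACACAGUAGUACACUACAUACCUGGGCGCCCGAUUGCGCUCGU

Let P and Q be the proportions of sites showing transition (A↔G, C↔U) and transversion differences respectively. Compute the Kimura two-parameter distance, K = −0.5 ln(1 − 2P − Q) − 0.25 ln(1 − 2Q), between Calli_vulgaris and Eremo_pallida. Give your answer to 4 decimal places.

0.1511

The sequences differ at positions 4 (G/A, transition), 9 (G/A, transition), 11 (C/U, transition), 32 (A/C, transversion), 39 (C/G, transversion), 43 (C/G, transversion).
Of the 6 differences, 3 transitions and 3 transversions over 44 sites: P = 3/44 = 0.068182, Q = 3/44 = 0.068182.
d = −0.5·ln(0.795454) − 0.25·ln(0.863636) = −0.5·(-0.228842) − 0.25·(-0.146604) = 0.1511.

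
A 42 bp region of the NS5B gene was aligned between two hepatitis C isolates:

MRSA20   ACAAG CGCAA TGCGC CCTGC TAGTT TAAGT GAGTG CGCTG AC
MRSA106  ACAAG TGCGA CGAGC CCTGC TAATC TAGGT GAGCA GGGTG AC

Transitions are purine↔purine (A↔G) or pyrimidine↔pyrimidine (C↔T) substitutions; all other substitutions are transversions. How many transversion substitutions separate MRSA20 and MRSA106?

3

Differing sites — 6:C/T (Ti); 9:A/G (Ti); 11:T/C (Ti); 13:C/A (Tv); 23:G/A (Ti); 25:T/C (Ti); 28:A/G (Ti); 34:T/C (Ti); 35:G/A (Ti); 36:C/G (Tv); 38:C/G (Tv).
Of the 11 differences, 8 transitions and 3 transversions, so the answer is 3.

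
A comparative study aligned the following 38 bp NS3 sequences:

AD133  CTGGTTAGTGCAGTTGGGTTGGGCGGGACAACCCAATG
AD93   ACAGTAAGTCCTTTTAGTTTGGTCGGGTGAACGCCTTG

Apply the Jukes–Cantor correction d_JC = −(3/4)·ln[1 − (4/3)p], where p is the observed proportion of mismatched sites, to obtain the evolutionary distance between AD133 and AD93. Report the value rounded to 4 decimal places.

The sequences differ at positions 1 (C/A), 2 (T/C), 3 (G/A), 6 (T/A), 10 (G/C), 12 (A/T), 13 (G/T), 16 (G/A), 18 (G/T), 23 (G/T), 28 (A/T), 29 (C/G), 33 (C/G), 35 (A/C), 36 (A/T).
p = 15/38 = 0.394737.
d = −0.75 · ln(1 − (4/3)·0.394737) = −0.75 · ln(0.473684) = −0.75 · (-0.747215) = 0.5604.

0.5604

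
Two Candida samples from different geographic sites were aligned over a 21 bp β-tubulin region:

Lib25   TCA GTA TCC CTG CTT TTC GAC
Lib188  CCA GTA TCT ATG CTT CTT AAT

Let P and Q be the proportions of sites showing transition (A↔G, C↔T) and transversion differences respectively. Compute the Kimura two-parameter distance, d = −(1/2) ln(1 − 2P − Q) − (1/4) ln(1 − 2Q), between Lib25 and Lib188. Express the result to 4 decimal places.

Differing sites — 1:T/C (Ti); 9:C/T (Ti); 10:C/A (Tv); 16:T/C (Ti); 18:C/T (Ti); 19:G/A (Ti); 21:C/T (Ti).
Of the 7 differences, 6 transitions and 1 transversion over 21 sites: P = 6/21 = 0.285714, Q = 1/21 = 0.047619.
d = −0.5·ln(0.380953) − 0.25·ln(0.904762) = −0.5·(-0.965079) − 0.25·(-0.100083) = 0.5076.

0.5076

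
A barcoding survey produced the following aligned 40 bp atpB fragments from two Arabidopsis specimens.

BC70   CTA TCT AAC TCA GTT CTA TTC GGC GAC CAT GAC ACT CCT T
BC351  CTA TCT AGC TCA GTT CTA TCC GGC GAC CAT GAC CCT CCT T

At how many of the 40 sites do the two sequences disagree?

3

Mismatches occur at site 8 (A↔G), site 20 (T↔C), site 34 (A↔C).
That gives 3 mismatches out of 40 aligned sites, so the Hamming distance is 3.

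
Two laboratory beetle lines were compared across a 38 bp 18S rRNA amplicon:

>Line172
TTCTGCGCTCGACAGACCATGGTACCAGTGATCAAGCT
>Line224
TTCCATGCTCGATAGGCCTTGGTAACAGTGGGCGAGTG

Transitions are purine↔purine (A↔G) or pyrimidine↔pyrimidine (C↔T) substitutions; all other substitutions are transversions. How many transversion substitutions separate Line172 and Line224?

4

The sequences differ at positions 4 (T/C, transition), 5 (G/A, transition), 6 (C/T, transition), 13 (C/T, transition), 16 (A/G, transition), 19 (A/T, transversion), 25 (C/A, transversion), 31 (A/G, transition), 32 (T/G, transversion), 34 (A/G, transition), 37 (C/T, transition), 38 (T/G, transversion).
Of the 12 differences, 8 transitions and 4 transversions, so the answer is 4.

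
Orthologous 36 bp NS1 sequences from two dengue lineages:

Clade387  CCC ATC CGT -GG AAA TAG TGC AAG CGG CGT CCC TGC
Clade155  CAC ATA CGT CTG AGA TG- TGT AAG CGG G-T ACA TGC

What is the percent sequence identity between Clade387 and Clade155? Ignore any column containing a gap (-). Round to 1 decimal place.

72.7%

Excluding the 3 gap columns leaves 33 comparable sites.
Mismatches occur at site 2 (C→A), site 6 (C→A), site 11 (G→T), site 14 (A→G), site 17 (A→G), site 21 (C→T), site 28 (C→G), site 31 (C→A), site 33 (C→A).
24 of the 33 comparable sites match, so the percent identity is 24/33 × 100 = 72.7%.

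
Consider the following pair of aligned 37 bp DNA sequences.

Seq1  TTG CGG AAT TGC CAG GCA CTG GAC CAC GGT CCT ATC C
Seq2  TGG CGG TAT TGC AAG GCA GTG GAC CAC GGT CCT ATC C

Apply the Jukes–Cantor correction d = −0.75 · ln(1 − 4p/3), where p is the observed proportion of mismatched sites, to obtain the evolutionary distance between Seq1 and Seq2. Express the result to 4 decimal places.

0.1167

Differing sites — 2:T/G; 7:A/T; 13:C/A; 19:C/G.
p = 4/37 = 0.108108.
d = −0.75 · ln(1 − (4/3)·0.108108) = −0.75 · ln(0.855856) = −0.75 · (-0.155653) = 0.1167.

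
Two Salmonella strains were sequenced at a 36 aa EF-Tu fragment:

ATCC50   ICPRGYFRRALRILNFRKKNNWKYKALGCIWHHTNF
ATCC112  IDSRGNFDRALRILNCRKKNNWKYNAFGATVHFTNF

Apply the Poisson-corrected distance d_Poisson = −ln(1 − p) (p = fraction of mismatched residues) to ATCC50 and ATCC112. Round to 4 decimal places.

Differing sites — 2:C/D; 3:P/S; 6:Y/N; 8:R/D; 16:F/C; 25:K/N; 27:L/F; 29:C/A; 30:I/T; 31:W/V; 33:H/F.
p = 11/36 = 0.305556.
d = −ln(1 − 0.305556) = −ln(0.694444) = 0.3646.

0.3646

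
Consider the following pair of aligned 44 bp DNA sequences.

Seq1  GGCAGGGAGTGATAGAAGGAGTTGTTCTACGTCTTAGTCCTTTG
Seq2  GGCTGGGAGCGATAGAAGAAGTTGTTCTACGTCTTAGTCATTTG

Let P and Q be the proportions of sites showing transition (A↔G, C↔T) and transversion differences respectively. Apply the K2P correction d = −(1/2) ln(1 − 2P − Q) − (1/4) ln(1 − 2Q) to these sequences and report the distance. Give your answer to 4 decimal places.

0.0971

The sequences differ at positions 4 (A/T, transversion), 10 (T/C, transition), 19 (G/A, transition), 40 (C/A, transversion).
Of the 4 differences, 2 transitions and 2 transversions over 44 sites: P = 2/44 = 0.045455, Q = 2/44 = 0.045455.
d = −0.5·ln(0.863635) − 0.25·ln(0.909090) = −0.5·(-0.146605) − 0.25·(-0.095311) = 0.0971.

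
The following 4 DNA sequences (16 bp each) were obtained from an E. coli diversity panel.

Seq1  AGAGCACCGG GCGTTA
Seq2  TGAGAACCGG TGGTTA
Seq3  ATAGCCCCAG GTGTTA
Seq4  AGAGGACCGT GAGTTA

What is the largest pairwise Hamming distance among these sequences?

7

Pairwise Hamming distances:
  Seq1 vs Seq2: 4
  Seq1 vs Seq3: 4
  Seq1 vs Seq4: 3
  Seq2 vs Seq3: 7
  Seq2 vs Seq4: 5
  Seq3 vs Seq4: 6
The largest is 7, between Seq2 and Seq3.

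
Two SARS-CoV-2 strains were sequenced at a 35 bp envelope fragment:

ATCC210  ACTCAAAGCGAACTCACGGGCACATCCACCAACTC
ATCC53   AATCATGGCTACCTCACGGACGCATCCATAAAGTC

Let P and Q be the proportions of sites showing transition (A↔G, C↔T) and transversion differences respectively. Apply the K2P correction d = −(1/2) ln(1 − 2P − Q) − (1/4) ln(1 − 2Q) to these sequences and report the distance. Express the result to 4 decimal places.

0.3604

The sequences differ at positions 2 (C/A, transversion), 6 (A/T, transversion), 7 (A/G, transition), 10 (G/T, transversion), 12 (A/C, transversion), 20 (G/A, transition), 22 (A/G, transition), 29 (C/T, transition), 30 (C/A, transversion), 33 (C/G, transversion).
Of the 10 differences, 4 transitions and 6 transversions over 35 sites: P = 4/35 = 0.114286, Q = 6/35 = 0.171429.
d = −0.5·ln(0.599999) − 0.25·ln(0.657142) = −0.5·(-0.510827) − 0.25·(-0.419855) = 0.3604.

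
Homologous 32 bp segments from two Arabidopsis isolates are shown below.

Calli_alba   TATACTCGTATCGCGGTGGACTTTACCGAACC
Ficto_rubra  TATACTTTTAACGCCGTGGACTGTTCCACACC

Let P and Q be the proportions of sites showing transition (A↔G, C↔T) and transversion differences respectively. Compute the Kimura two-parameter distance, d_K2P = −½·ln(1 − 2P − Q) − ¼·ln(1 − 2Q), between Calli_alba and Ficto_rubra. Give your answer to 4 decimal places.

0.3048

The sequences differ at positions 7 (C/T, transition), 8 (G/T, transversion), 11 (T/A, transversion), 15 (G/C, transversion), 23 (T/G, transversion), 25 (A/T, transversion), 28 (G/A, transition), 29 (A/C, transversion).
Of the 8 differences, 2 transitions and 6 transversions over 32 sites: P = 2/32 = 0.062500, Q = 6/32 = 0.187500.
d = −0.5·ln(0.687500) − 0.25·ln(0.625000) = −0.5·(-0.374693) − 0.25·(-0.470004) = 0.3048.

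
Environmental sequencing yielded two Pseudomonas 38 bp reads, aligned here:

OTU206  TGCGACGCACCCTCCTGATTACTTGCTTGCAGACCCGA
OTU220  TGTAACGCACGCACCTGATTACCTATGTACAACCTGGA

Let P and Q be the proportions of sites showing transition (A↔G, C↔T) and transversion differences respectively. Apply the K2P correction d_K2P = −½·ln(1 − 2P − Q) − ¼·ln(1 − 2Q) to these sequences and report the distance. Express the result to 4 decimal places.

0.4785

The sequences differ at positions 3 (C/T, transition), 4 (G/A, transition), 11 (C/G, transversion), 13 (T/A, transversion), 23 (T/C, transition), 25 (G/A, transition), 26 (C/T, transition), 27 (T/G, transversion), 29 (G/A, transition), 32 (G/A, transition), 33 (A/C, transversion), 35 (C/T, transition), 36 (C/G, transversion).
Of the 13 differences, 8 transitions and 5 transversions over 38 sites: P = 8/38 = 0.210526, Q = 5/38 = 0.131579.
d = −0.5·ln(0.447369) − 0.25·ln(0.736842) = −0.5·(-0.804372) − 0.25·(-0.305382) = 0.4785.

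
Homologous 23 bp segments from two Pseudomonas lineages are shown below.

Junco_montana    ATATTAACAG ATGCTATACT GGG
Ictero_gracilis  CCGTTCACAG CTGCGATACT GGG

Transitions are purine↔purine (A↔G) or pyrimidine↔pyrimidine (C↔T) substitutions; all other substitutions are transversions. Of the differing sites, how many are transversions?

4

Mismatches occur at site 1 (A↔C, transversion), site 2 (T↔C, transition), site 3 (A↔G, transition), site 6 (A↔C, transversion), site 11 (A↔C, transversion), site 15 (T↔G, transversion).
Of the 6 differences, 2 transitions and 4 transversions, so the answer is 4.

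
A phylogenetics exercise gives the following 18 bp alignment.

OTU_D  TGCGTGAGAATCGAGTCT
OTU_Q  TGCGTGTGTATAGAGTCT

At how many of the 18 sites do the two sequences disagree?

3

Mismatches occur at site 7 (A→T), site 9 (A→T), site 12 (C→A).
That gives 3 mismatches out of 18 aligned sites, so the Hamming distance is 3.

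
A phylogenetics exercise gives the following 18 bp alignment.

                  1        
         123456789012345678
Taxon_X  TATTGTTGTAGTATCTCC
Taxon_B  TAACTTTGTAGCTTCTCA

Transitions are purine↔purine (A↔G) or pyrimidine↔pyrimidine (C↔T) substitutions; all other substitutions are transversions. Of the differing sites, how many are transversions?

The sequences differ at positions 3 (T/A, transversion), 4 (T/C, transition), 5 (G/T, transversion), 12 (T/C, transition), 13 (A/T, transversion), 18 (C/A, transversion).
Of the 6 differences, 2 transitions and 4 transversions, so the answer is 4.

4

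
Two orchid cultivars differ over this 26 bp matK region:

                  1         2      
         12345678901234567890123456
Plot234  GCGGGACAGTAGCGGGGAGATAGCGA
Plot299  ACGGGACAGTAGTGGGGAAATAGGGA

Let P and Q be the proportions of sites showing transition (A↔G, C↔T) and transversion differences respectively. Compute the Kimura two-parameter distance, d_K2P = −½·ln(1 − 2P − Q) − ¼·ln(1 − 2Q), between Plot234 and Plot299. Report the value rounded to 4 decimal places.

0.1768

Mismatches occur at site 1 (G/A, transition), site 13 (C/T, transition), site 19 (G/A, transition), site 24 (C/G, transversion).
Of the 4 differences, 3 transitions and 1 transversion over 26 sites: P = 3/26 = 0.115385, Q = 1/26 = 0.038462.
d = −0.5·ln(0.730768) − 0.25·ln(0.923076) = −0.5·(-0.313659) − 0.25·(-0.080044) = 0.1768.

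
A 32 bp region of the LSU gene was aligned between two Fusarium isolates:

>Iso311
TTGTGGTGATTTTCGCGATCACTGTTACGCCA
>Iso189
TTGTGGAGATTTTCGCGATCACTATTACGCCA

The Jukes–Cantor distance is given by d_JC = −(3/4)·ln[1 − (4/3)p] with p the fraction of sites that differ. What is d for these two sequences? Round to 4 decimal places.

0.0653

Differing sites — 7:T/A; 24:G/A.
p = 2/32 = 0.062500.
d = −0.75 · ln(1 − (4/3)·0.062500) = −0.75 · ln(0.916667) = −0.75 · (-0.087011) = 0.0653.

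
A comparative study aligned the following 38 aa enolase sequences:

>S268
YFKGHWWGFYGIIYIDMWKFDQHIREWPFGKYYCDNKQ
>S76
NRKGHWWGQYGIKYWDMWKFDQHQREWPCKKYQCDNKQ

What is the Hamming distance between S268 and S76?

9

Mismatches occur at site 1 (Y↔N), site 2 (F↔R), site 9 (F↔Q), site 13 (I↔K), site 15 (I↔W), site 24 (I↔Q), site 29 (F↔C), site 30 (G↔K), site 33 (Y↔Q).
That gives 9 mismatches out of 38 aligned sites, so the Hamming distance is 9.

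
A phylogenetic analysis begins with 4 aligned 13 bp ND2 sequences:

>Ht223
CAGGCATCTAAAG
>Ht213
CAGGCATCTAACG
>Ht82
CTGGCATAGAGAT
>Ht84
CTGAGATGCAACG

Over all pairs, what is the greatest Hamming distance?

7

Pairwise Hamming distances:
  Ht223 vs Ht213: 1
  Ht223 vs Ht82: 5
  Ht223 vs Ht84: 6
  Ht213 vs Ht82: 6
  Ht213 vs Ht84: 5
  Ht82 vs Ht84: 7
The largest is 7, between Ht82 and Ht84.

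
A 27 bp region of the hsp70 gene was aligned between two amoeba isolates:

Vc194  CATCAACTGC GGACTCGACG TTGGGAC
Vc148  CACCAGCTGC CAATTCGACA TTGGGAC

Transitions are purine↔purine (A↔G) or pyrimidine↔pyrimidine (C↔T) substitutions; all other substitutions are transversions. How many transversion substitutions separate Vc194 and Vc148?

Mismatches occur at site 3 (T/C, transition), site 6 (A/G, transition), site 11 (G/C, transversion), site 12 (G/A, transition), site 14 (C/T, transition), site 20 (G/A, transition).
Of the 6 differences, 5 transitions and 1 transversion, so the answer is 1.

1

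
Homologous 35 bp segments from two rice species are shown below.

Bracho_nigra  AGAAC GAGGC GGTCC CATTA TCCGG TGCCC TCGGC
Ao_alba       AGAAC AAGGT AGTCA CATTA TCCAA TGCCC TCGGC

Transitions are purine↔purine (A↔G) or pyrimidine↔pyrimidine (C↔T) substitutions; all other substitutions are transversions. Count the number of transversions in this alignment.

1

Mismatches occur at site 6 (G↔A, transition), site 10 (C↔T, transition), site 11 (G↔A, transition), site 15 (C↔A, transversion), site 24 (G↔A, transition), site 25 (G↔A, transition).
Of the 6 differences, 5 transitions and 1 transversion, so the answer is 1.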